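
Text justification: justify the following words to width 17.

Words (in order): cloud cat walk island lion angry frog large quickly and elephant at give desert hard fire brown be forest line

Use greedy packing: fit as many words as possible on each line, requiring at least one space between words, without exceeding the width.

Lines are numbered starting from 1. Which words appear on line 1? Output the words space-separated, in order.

Answer: cloud cat walk

Derivation:
Line 1: ['cloud', 'cat', 'walk'] (min_width=14, slack=3)
Line 2: ['island', 'lion', 'angry'] (min_width=17, slack=0)
Line 3: ['frog', 'large'] (min_width=10, slack=7)
Line 4: ['quickly', 'and'] (min_width=11, slack=6)
Line 5: ['elephant', 'at', 'give'] (min_width=16, slack=1)
Line 6: ['desert', 'hard', 'fire'] (min_width=16, slack=1)
Line 7: ['brown', 'be', 'forest'] (min_width=15, slack=2)
Line 8: ['line'] (min_width=4, slack=13)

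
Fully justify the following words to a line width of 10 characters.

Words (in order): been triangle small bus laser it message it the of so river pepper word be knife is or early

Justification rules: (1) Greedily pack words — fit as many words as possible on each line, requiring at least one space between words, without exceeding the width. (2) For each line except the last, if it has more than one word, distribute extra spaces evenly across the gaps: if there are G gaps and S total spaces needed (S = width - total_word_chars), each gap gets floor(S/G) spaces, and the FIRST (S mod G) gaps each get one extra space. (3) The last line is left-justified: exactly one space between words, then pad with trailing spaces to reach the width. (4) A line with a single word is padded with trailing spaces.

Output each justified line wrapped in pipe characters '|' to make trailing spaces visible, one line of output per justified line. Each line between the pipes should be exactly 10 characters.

Answer: |been      |
|triangle  |
|small  bus|
|laser   it|
|message it|
|the  of so|
|river     |
|pepper    |
|word    be|
|knife   is|
|or early  |

Derivation:
Line 1: ['been'] (min_width=4, slack=6)
Line 2: ['triangle'] (min_width=8, slack=2)
Line 3: ['small', 'bus'] (min_width=9, slack=1)
Line 4: ['laser', 'it'] (min_width=8, slack=2)
Line 5: ['message', 'it'] (min_width=10, slack=0)
Line 6: ['the', 'of', 'so'] (min_width=9, slack=1)
Line 7: ['river'] (min_width=5, slack=5)
Line 8: ['pepper'] (min_width=6, slack=4)
Line 9: ['word', 'be'] (min_width=7, slack=3)
Line 10: ['knife', 'is'] (min_width=8, slack=2)
Line 11: ['or', 'early'] (min_width=8, slack=2)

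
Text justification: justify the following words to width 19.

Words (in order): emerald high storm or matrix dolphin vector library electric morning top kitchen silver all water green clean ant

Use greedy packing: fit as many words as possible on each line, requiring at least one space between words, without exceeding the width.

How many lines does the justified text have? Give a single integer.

Answer: 7

Derivation:
Line 1: ['emerald', 'high', 'storm'] (min_width=18, slack=1)
Line 2: ['or', 'matrix', 'dolphin'] (min_width=17, slack=2)
Line 3: ['vector', 'library'] (min_width=14, slack=5)
Line 4: ['electric', 'morning'] (min_width=16, slack=3)
Line 5: ['top', 'kitchen', 'silver'] (min_width=18, slack=1)
Line 6: ['all', 'water', 'green'] (min_width=15, slack=4)
Line 7: ['clean', 'ant'] (min_width=9, slack=10)
Total lines: 7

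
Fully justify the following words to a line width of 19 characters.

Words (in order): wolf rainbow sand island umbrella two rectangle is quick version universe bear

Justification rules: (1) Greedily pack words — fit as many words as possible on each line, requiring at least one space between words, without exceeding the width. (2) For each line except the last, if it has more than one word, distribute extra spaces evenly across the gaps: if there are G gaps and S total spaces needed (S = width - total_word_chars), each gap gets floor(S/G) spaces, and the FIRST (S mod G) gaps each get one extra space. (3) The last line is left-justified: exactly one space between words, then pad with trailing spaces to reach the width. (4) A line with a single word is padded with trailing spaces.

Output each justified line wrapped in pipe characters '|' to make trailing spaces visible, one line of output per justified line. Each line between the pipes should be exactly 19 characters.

Line 1: ['wolf', 'rainbow', 'sand'] (min_width=17, slack=2)
Line 2: ['island', 'umbrella', 'two'] (min_width=19, slack=0)
Line 3: ['rectangle', 'is', 'quick'] (min_width=18, slack=1)
Line 4: ['version', 'universe'] (min_width=16, slack=3)
Line 5: ['bear'] (min_width=4, slack=15)

Answer: |wolf  rainbow  sand|
|island umbrella two|
|rectangle  is quick|
|version    universe|
|bear               |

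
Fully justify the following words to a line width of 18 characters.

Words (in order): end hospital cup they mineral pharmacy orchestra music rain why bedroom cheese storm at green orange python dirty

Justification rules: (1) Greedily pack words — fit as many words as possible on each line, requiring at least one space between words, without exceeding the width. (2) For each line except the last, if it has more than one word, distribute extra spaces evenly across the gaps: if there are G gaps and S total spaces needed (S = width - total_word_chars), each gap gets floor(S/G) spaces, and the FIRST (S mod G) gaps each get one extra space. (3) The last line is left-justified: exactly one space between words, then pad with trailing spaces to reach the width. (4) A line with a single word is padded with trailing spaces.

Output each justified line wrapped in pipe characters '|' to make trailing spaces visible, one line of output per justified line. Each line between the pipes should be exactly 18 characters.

Line 1: ['end', 'hospital', 'cup'] (min_width=16, slack=2)
Line 2: ['they', 'mineral'] (min_width=12, slack=6)
Line 3: ['pharmacy', 'orchestra'] (min_width=18, slack=0)
Line 4: ['music', 'rain', 'why'] (min_width=14, slack=4)
Line 5: ['bedroom', 'cheese'] (min_width=14, slack=4)
Line 6: ['storm', 'at', 'green'] (min_width=14, slack=4)
Line 7: ['orange', 'python'] (min_width=13, slack=5)
Line 8: ['dirty'] (min_width=5, slack=13)

Answer: |end  hospital  cup|
|they       mineral|
|pharmacy orchestra|
|music   rain   why|
|bedroom     cheese|
|storm   at   green|
|orange      python|
|dirty             |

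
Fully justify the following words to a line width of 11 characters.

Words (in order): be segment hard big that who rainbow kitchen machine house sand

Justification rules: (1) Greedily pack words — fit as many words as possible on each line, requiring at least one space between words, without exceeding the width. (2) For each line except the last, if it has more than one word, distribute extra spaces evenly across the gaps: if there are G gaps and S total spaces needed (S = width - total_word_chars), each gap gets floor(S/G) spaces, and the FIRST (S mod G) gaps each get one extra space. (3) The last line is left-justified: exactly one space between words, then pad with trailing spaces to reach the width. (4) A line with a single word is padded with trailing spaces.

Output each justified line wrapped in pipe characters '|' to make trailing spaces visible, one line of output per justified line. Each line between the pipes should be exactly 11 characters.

Answer: |be  segment|
|hard    big|
|that    who|
|rainbow    |
|kitchen    |
|machine    |
|house sand |

Derivation:
Line 1: ['be', 'segment'] (min_width=10, slack=1)
Line 2: ['hard', 'big'] (min_width=8, slack=3)
Line 3: ['that', 'who'] (min_width=8, slack=3)
Line 4: ['rainbow'] (min_width=7, slack=4)
Line 5: ['kitchen'] (min_width=7, slack=4)
Line 6: ['machine'] (min_width=7, slack=4)
Line 7: ['house', 'sand'] (min_width=10, slack=1)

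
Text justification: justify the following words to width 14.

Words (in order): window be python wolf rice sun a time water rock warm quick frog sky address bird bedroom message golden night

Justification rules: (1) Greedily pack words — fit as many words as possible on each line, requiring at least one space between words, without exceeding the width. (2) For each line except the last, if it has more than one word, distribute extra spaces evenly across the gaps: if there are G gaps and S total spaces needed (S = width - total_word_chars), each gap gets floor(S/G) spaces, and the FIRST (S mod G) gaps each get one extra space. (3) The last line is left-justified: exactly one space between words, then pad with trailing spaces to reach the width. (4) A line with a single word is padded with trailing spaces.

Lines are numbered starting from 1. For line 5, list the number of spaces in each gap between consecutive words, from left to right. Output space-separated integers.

Line 1: ['window', 'be'] (min_width=9, slack=5)
Line 2: ['python', 'wolf'] (min_width=11, slack=3)
Line 3: ['rice', 'sun', 'a'] (min_width=10, slack=4)
Line 4: ['time', 'water'] (min_width=10, slack=4)
Line 5: ['rock', 'warm'] (min_width=9, slack=5)
Line 6: ['quick', 'frog', 'sky'] (min_width=14, slack=0)
Line 7: ['address', 'bird'] (min_width=12, slack=2)
Line 8: ['bedroom'] (min_width=7, slack=7)
Line 9: ['message', 'golden'] (min_width=14, slack=0)
Line 10: ['night'] (min_width=5, slack=9)

Answer: 6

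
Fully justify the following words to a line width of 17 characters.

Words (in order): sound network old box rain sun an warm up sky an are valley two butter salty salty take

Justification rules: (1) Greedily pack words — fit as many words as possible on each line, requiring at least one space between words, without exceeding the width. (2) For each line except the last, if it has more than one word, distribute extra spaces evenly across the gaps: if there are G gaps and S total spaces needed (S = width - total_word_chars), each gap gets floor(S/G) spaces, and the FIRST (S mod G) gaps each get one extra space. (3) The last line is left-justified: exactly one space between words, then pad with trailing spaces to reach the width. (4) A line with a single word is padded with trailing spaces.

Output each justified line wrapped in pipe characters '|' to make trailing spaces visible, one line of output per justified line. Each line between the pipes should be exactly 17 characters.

Answer: |sound network old|
|box  rain  sun an|
|warm  up  sky  an|
|are   valley  two|
|butter      salty|
|salty take       |

Derivation:
Line 1: ['sound', 'network', 'old'] (min_width=17, slack=0)
Line 2: ['box', 'rain', 'sun', 'an'] (min_width=15, slack=2)
Line 3: ['warm', 'up', 'sky', 'an'] (min_width=14, slack=3)
Line 4: ['are', 'valley', 'two'] (min_width=14, slack=3)
Line 5: ['butter', 'salty'] (min_width=12, slack=5)
Line 6: ['salty', 'take'] (min_width=10, slack=7)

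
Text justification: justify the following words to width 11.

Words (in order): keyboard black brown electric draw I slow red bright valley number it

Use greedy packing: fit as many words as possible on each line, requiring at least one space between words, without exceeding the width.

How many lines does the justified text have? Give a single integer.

Line 1: ['keyboard'] (min_width=8, slack=3)
Line 2: ['black', 'brown'] (min_width=11, slack=0)
Line 3: ['electric'] (min_width=8, slack=3)
Line 4: ['draw', 'I', 'slow'] (min_width=11, slack=0)
Line 5: ['red', 'bright'] (min_width=10, slack=1)
Line 6: ['valley'] (min_width=6, slack=5)
Line 7: ['number', 'it'] (min_width=9, slack=2)
Total lines: 7

Answer: 7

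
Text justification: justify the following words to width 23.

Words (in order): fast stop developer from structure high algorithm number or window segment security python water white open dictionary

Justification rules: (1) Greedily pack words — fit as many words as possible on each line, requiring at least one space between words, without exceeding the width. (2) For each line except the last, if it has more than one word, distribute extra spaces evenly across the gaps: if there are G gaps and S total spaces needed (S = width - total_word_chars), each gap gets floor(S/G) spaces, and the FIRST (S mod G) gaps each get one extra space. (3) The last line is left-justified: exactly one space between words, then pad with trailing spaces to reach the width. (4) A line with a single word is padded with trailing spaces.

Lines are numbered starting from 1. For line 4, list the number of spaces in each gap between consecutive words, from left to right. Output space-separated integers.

Answer: 1 1

Derivation:
Line 1: ['fast', 'stop', 'developer'] (min_width=19, slack=4)
Line 2: ['from', 'structure', 'high'] (min_width=19, slack=4)
Line 3: ['algorithm', 'number', 'or'] (min_width=19, slack=4)
Line 4: ['window', 'segment', 'security'] (min_width=23, slack=0)
Line 5: ['python', 'water', 'white', 'open'] (min_width=23, slack=0)
Line 6: ['dictionary'] (min_width=10, slack=13)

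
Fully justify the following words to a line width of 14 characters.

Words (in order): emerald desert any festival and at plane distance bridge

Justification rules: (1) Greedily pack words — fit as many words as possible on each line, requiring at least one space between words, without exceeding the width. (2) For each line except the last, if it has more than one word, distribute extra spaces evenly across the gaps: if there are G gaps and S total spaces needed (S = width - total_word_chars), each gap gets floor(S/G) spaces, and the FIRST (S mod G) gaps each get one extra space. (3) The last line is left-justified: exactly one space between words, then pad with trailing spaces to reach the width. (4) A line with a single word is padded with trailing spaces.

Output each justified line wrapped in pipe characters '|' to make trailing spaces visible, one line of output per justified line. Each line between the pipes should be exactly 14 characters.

Line 1: ['emerald', 'desert'] (min_width=14, slack=0)
Line 2: ['any', 'festival'] (min_width=12, slack=2)
Line 3: ['and', 'at', 'plane'] (min_width=12, slack=2)
Line 4: ['distance'] (min_width=8, slack=6)
Line 5: ['bridge'] (min_width=6, slack=8)

Answer: |emerald desert|
|any   festival|
|and  at  plane|
|distance      |
|bridge        |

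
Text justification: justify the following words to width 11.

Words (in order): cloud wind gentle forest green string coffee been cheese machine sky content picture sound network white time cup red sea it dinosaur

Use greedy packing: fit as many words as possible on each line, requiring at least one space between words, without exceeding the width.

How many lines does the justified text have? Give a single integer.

Answer: 15

Derivation:
Line 1: ['cloud', 'wind'] (min_width=10, slack=1)
Line 2: ['gentle'] (min_width=6, slack=5)
Line 3: ['forest'] (min_width=6, slack=5)
Line 4: ['green'] (min_width=5, slack=6)
Line 5: ['string'] (min_width=6, slack=5)
Line 6: ['coffee', 'been'] (min_width=11, slack=0)
Line 7: ['cheese'] (min_width=6, slack=5)
Line 8: ['machine', 'sky'] (min_width=11, slack=0)
Line 9: ['content'] (min_width=7, slack=4)
Line 10: ['picture'] (min_width=7, slack=4)
Line 11: ['sound'] (min_width=5, slack=6)
Line 12: ['network'] (min_width=7, slack=4)
Line 13: ['white', 'time'] (min_width=10, slack=1)
Line 14: ['cup', 'red', 'sea'] (min_width=11, slack=0)
Line 15: ['it', 'dinosaur'] (min_width=11, slack=0)
Total lines: 15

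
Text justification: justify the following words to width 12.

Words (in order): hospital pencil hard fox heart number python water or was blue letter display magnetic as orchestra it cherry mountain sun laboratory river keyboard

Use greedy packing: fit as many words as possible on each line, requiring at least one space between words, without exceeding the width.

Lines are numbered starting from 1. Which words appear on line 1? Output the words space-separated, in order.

Answer: hospital

Derivation:
Line 1: ['hospital'] (min_width=8, slack=4)
Line 2: ['pencil', 'hard'] (min_width=11, slack=1)
Line 3: ['fox', 'heart'] (min_width=9, slack=3)
Line 4: ['number'] (min_width=6, slack=6)
Line 5: ['python', 'water'] (min_width=12, slack=0)
Line 6: ['or', 'was', 'blue'] (min_width=11, slack=1)
Line 7: ['letter'] (min_width=6, slack=6)
Line 8: ['display'] (min_width=7, slack=5)
Line 9: ['magnetic', 'as'] (min_width=11, slack=1)
Line 10: ['orchestra', 'it'] (min_width=12, slack=0)
Line 11: ['cherry'] (min_width=6, slack=6)
Line 12: ['mountain', 'sun'] (min_width=12, slack=0)
Line 13: ['laboratory'] (min_width=10, slack=2)
Line 14: ['river'] (min_width=5, slack=7)
Line 15: ['keyboard'] (min_width=8, slack=4)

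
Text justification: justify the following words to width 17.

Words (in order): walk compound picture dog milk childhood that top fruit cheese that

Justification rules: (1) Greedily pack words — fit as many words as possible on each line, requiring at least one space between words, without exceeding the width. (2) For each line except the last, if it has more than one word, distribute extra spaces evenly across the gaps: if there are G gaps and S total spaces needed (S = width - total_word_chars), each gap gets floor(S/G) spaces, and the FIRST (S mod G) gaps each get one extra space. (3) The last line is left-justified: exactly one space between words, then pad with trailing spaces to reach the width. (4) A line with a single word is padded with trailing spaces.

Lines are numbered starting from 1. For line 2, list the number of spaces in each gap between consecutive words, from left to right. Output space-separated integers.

Answer: 2 1

Derivation:
Line 1: ['walk', 'compound'] (min_width=13, slack=4)
Line 2: ['picture', 'dog', 'milk'] (min_width=16, slack=1)
Line 3: ['childhood', 'that'] (min_width=14, slack=3)
Line 4: ['top', 'fruit', 'cheese'] (min_width=16, slack=1)
Line 5: ['that'] (min_width=4, slack=13)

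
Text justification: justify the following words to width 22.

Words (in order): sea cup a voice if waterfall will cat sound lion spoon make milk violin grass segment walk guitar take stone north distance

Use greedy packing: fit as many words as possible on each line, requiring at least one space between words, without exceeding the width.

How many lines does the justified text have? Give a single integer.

Answer: 7

Derivation:
Line 1: ['sea', 'cup', 'a', 'voice', 'if'] (min_width=18, slack=4)
Line 2: ['waterfall', 'will', 'cat'] (min_width=18, slack=4)
Line 3: ['sound', 'lion', 'spoon', 'make'] (min_width=21, slack=1)
Line 4: ['milk', 'violin', 'grass'] (min_width=17, slack=5)
Line 5: ['segment', 'walk', 'guitar'] (min_width=19, slack=3)
Line 6: ['take', 'stone', 'north'] (min_width=16, slack=6)
Line 7: ['distance'] (min_width=8, slack=14)
Total lines: 7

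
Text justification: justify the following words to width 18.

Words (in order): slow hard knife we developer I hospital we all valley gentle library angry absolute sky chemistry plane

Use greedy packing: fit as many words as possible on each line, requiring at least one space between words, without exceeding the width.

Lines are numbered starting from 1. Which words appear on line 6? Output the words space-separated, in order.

Answer: absolute sky

Derivation:
Line 1: ['slow', 'hard', 'knife', 'we'] (min_width=18, slack=0)
Line 2: ['developer', 'I'] (min_width=11, slack=7)
Line 3: ['hospital', 'we', 'all'] (min_width=15, slack=3)
Line 4: ['valley', 'gentle'] (min_width=13, slack=5)
Line 5: ['library', 'angry'] (min_width=13, slack=5)
Line 6: ['absolute', 'sky'] (min_width=12, slack=6)
Line 7: ['chemistry', 'plane'] (min_width=15, slack=3)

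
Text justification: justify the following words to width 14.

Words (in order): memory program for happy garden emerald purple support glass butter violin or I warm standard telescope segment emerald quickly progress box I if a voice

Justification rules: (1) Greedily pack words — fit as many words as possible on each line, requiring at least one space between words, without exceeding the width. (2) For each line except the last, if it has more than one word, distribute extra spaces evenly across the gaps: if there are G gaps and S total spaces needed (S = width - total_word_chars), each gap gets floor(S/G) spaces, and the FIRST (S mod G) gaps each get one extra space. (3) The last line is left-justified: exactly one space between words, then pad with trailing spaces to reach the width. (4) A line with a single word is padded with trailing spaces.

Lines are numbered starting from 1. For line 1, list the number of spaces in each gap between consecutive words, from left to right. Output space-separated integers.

Line 1: ['memory', 'program'] (min_width=14, slack=0)
Line 2: ['for', 'happy'] (min_width=9, slack=5)
Line 3: ['garden', 'emerald'] (min_width=14, slack=0)
Line 4: ['purple', 'support'] (min_width=14, slack=0)
Line 5: ['glass', 'butter'] (min_width=12, slack=2)
Line 6: ['violin', 'or', 'I'] (min_width=11, slack=3)
Line 7: ['warm', 'standard'] (min_width=13, slack=1)
Line 8: ['telescope'] (min_width=9, slack=5)
Line 9: ['segment'] (min_width=7, slack=7)
Line 10: ['emerald'] (min_width=7, slack=7)
Line 11: ['quickly'] (min_width=7, slack=7)
Line 12: ['progress', 'box', 'I'] (min_width=14, slack=0)
Line 13: ['if', 'a', 'voice'] (min_width=10, slack=4)

Answer: 1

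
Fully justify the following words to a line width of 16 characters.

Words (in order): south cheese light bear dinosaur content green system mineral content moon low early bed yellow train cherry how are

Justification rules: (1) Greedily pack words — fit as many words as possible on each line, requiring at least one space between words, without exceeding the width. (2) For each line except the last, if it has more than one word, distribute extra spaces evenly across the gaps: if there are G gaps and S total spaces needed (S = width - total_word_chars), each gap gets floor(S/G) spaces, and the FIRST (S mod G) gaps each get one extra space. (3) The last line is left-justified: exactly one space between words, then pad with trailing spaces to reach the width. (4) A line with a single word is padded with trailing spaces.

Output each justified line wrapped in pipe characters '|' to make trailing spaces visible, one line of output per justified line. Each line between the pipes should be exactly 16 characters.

Answer: |south     cheese|
|light       bear|
|dinosaur content|
|green     system|
|mineral  content|
|moon  low  early|
|bed yellow train|
|cherry how are  |

Derivation:
Line 1: ['south', 'cheese'] (min_width=12, slack=4)
Line 2: ['light', 'bear'] (min_width=10, slack=6)
Line 3: ['dinosaur', 'content'] (min_width=16, slack=0)
Line 4: ['green', 'system'] (min_width=12, slack=4)
Line 5: ['mineral', 'content'] (min_width=15, slack=1)
Line 6: ['moon', 'low', 'early'] (min_width=14, slack=2)
Line 7: ['bed', 'yellow', 'train'] (min_width=16, slack=0)
Line 8: ['cherry', 'how', 'are'] (min_width=14, slack=2)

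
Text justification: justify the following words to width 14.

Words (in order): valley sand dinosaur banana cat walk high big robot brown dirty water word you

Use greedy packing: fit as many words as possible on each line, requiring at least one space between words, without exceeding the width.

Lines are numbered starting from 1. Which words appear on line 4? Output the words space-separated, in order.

Line 1: ['valley', 'sand'] (min_width=11, slack=3)
Line 2: ['dinosaur'] (min_width=8, slack=6)
Line 3: ['banana', 'cat'] (min_width=10, slack=4)
Line 4: ['walk', 'high', 'big'] (min_width=13, slack=1)
Line 5: ['robot', 'brown'] (min_width=11, slack=3)
Line 6: ['dirty', 'water'] (min_width=11, slack=3)
Line 7: ['word', 'you'] (min_width=8, slack=6)

Answer: walk high big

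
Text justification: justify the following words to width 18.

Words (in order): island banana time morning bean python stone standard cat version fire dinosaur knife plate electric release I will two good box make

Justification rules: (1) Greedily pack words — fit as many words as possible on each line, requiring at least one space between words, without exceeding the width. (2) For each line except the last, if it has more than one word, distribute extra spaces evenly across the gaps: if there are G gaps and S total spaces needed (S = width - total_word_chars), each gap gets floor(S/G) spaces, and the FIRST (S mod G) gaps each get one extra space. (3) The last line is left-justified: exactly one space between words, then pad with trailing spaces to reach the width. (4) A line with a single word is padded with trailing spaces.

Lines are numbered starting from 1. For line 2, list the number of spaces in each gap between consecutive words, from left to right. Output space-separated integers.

Answer: 7

Derivation:
Line 1: ['island', 'banana', 'time'] (min_width=18, slack=0)
Line 2: ['morning', 'bean'] (min_width=12, slack=6)
Line 3: ['python', 'stone'] (min_width=12, slack=6)
Line 4: ['standard', 'cat'] (min_width=12, slack=6)
Line 5: ['version', 'fire'] (min_width=12, slack=6)
Line 6: ['dinosaur', 'knife'] (min_width=14, slack=4)
Line 7: ['plate', 'electric'] (min_width=14, slack=4)
Line 8: ['release', 'I', 'will', 'two'] (min_width=18, slack=0)
Line 9: ['good', 'box', 'make'] (min_width=13, slack=5)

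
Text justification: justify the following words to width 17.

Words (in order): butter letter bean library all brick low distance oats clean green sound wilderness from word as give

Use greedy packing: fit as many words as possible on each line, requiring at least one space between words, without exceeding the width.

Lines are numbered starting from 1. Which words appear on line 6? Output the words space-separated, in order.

Answer: wilderness from

Derivation:
Line 1: ['butter', 'letter'] (min_width=13, slack=4)
Line 2: ['bean', 'library', 'all'] (min_width=16, slack=1)
Line 3: ['brick', 'low'] (min_width=9, slack=8)
Line 4: ['distance', 'oats'] (min_width=13, slack=4)
Line 5: ['clean', 'green', 'sound'] (min_width=17, slack=0)
Line 6: ['wilderness', 'from'] (min_width=15, slack=2)
Line 7: ['word', 'as', 'give'] (min_width=12, slack=5)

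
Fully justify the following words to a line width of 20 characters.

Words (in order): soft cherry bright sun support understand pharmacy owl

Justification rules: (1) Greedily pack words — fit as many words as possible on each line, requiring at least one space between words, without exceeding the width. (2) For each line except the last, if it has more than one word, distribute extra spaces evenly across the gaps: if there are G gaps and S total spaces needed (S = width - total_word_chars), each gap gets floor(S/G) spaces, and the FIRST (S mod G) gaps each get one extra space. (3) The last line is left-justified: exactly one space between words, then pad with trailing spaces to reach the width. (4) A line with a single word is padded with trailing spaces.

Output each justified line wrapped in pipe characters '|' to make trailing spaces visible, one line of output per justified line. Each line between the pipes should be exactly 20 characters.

Line 1: ['soft', 'cherry', 'bright'] (min_width=18, slack=2)
Line 2: ['sun', 'support'] (min_width=11, slack=9)
Line 3: ['understand', 'pharmacy'] (min_width=19, slack=1)
Line 4: ['owl'] (min_width=3, slack=17)

Answer: |soft  cherry  bright|
|sun          support|
|understand  pharmacy|
|owl                 |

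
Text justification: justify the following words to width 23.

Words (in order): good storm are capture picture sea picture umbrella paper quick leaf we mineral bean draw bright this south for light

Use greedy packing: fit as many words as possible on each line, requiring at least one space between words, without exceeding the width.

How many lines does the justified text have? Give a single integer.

Answer: 6

Derivation:
Line 1: ['good', 'storm', 'are', 'capture'] (min_width=22, slack=1)
Line 2: ['picture', 'sea', 'picture'] (min_width=19, slack=4)
Line 3: ['umbrella', 'paper', 'quick'] (min_width=20, slack=3)
Line 4: ['leaf', 'we', 'mineral', 'bean'] (min_width=20, slack=3)
Line 5: ['draw', 'bright', 'this', 'south'] (min_width=22, slack=1)
Line 6: ['for', 'light'] (min_width=9, slack=14)
Total lines: 6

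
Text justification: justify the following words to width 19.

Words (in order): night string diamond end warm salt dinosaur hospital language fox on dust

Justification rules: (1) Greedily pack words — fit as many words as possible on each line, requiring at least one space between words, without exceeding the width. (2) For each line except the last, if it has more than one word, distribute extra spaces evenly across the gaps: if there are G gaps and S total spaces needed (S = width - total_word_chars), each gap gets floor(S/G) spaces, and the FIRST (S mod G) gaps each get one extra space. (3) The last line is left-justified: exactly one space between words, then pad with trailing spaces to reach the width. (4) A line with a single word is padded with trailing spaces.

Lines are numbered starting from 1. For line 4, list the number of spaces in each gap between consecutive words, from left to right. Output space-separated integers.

Answer: 3

Derivation:
Line 1: ['night', 'string'] (min_width=12, slack=7)
Line 2: ['diamond', 'end', 'warm'] (min_width=16, slack=3)
Line 3: ['salt', 'dinosaur'] (min_width=13, slack=6)
Line 4: ['hospital', 'language'] (min_width=17, slack=2)
Line 5: ['fox', 'on', 'dust'] (min_width=11, slack=8)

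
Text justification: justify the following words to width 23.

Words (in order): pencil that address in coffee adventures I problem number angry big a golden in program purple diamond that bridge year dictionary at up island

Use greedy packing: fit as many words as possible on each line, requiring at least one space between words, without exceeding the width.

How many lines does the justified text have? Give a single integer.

Line 1: ['pencil', 'that', 'address', 'in'] (min_width=22, slack=1)
Line 2: ['coffee', 'adventures', 'I'] (min_width=19, slack=4)
Line 3: ['problem', 'number', 'angry'] (min_width=20, slack=3)
Line 4: ['big', 'a', 'golden', 'in', 'program'] (min_width=23, slack=0)
Line 5: ['purple', 'diamond', 'that'] (min_width=19, slack=4)
Line 6: ['bridge', 'year', 'dictionary'] (min_width=22, slack=1)
Line 7: ['at', 'up', 'island'] (min_width=12, slack=11)
Total lines: 7

Answer: 7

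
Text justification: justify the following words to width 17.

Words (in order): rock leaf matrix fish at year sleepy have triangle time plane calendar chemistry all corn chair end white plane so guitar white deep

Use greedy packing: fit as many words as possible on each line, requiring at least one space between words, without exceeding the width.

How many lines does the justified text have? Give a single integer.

Answer: 9

Derivation:
Line 1: ['rock', 'leaf', 'matrix'] (min_width=16, slack=1)
Line 2: ['fish', 'at', 'year'] (min_width=12, slack=5)
Line 3: ['sleepy', 'have'] (min_width=11, slack=6)
Line 4: ['triangle', 'time'] (min_width=13, slack=4)
Line 5: ['plane', 'calendar'] (min_width=14, slack=3)
Line 6: ['chemistry', 'all'] (min_width=13, slack=4)
Line 7: ['corn', 'chair', 'end'] (min_width=14, slack=3)
Line 8: ['white', 'plane', 'so'] (min_width=14, slack=3)
Line 9: ['guitar', 'white', 'deep'] (min_width=17, slack=0)
Total lines: 9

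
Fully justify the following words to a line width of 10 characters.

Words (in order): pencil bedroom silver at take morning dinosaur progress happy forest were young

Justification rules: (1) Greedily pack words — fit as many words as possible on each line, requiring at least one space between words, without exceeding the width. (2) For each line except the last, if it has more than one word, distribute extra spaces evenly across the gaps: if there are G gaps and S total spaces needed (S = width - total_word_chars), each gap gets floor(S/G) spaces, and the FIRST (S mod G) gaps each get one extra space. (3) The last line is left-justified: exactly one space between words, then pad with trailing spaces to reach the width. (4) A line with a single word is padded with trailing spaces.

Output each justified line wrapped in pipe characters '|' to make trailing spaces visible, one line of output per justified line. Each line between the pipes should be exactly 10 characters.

Answer: |pencil    |
|bedroom   |
|silver  at|
|take      |
|morning   |
|dinosaur  |
|progress  |
|happy     |
|forest    |
|were young|

Derivation:
Line 1: ['pencil'] (min_width=6, slack=4)
Line 2: ['bedroom'] (min_width=7, slack=3)
Line 3: ['silver', 'at'] (min_width=9, slack=1)
Line 4: ['take'] (min_width=4, slack=6)
Line 5: ['morning'] (min_width=7, slack=3)
Line 6: ['dinosaur'] (min_width=8, slack=2)
Line 7: ['progress'] (min_width=8, slack=2)
Line 8: ['happy'] (min_width=5, slack=5)
Line 9: ['forest'] (min_width=6, slack=4)
Line 10: ['were', 'young'] (min_width=10, slack=0)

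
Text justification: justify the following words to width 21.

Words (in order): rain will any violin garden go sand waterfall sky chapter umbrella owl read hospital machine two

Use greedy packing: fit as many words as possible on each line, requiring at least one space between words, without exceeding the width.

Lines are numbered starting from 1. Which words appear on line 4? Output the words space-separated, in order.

Answer: umbrella owl read

Derivation:
Line 1: ['rain', 'will', 'any', 'violin'] (min_width=20, slack=1)
Line 2: ['garden', 'go', 'sand'] (min_width=14, slack=7)
Line 3: ['waterfall', 'sky', 'chapter'] (min_width=21, slack=0)
Line 4: ['umbrella', 'owl', 'read'] (min_width=17, slack=4)
Line 5: ['hospital', 'machine', 'two'] (min_width=20, slack=1)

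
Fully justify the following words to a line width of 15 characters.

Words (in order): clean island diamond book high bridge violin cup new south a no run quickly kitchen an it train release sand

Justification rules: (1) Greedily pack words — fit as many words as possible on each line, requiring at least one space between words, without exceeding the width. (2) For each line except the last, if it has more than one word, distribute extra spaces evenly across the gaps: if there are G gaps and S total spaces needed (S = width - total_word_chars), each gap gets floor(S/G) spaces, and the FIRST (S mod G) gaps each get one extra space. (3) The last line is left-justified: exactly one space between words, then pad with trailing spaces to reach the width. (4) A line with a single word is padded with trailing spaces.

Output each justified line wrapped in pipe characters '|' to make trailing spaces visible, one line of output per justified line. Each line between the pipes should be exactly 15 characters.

Line 1: ['clean', 'island'] (min_width=12, slack=3)
Line 2: ['diamond', 'book'] (min_width=12, slack=3)
Line 3: ['high', 'bridge'] (min_width=11, slack=4)
Line 4: ['violin', 'cup', 'new'] (min_width=14, slack=1)
Line 5: ['south', 'a', 'no', 'run'] (min_width=14, slack=1)
Line 6: ['quickly', 'kitchen'] (min_width=15, slack=0)
Line 7: ['an', 'it', 'train'] (min_width=11, slack=4)
Line 8: ['release', 'sand'] (min_width=12, slack=3)

Answer: |clean    island|
|diamond    book|
|high     bridge|
|violin  cup new|
|south  a no run|
|quickly kitchen|
|an   it   train|
|release sand   |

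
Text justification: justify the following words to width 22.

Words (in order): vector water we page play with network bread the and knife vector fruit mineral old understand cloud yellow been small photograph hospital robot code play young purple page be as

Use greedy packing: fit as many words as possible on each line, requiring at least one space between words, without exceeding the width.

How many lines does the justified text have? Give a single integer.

Line 1: ['vector', 'water', 'we', 'page'] (min_width=20, slack=2)
Line 2: ['play', 'with', 'network'] (min_width=17, slack=5)
Line 3: ['bread', 'the', 'and', 'knife'] (min_width=19, slack=3)
Line 4: ['vector', 'fruit', 'mineral'] (min_width=20, slack=2)
Line 5: ['old', 'understand', 'cloud'] (min_width=20, slack=2)
Line 6: ['yellow', 'been', 'small'] (min_width=17, slack=5)
Line 7: ['photograph', 'hospital'] (min_width=19, slack=3)
Line 8: ['robot', 'code', 'play', 'young'] (min_width=21, slack=1)
Line 9: ['purple', 'page', 'be', 'as'] (min_width=17, slack=5)
Total lines: 9

Answer: 9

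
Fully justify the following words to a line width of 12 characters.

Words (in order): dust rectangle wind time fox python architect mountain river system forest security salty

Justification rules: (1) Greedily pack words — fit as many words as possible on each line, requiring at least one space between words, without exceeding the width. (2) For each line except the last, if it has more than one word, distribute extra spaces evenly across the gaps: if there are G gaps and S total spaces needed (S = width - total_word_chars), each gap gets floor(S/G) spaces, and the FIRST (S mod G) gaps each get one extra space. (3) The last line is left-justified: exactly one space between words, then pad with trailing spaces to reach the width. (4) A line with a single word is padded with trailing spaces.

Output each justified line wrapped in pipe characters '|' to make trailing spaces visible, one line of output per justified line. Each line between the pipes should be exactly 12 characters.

Answer: |dust        |
|rectangle   |
|wind    time|
|fox   python|
|architect   |
|mountain    |
|river system|
|forest      |
|security    |
|salty       |

Derivation:
Line 1: ['dust'] (min_width=4, slack=8)
Line 2: ['rectangle'] (min_width=9, slack=3)
Line 3: ['wind', 'time'] (min_width=9, slack=3)
Line 4: ['fox', 'python'] (min_width=10, slack=2)
Line 5: ['architect'] (min_width=9, slack=3)
Line 6: ['mountain'] (min_width=8, slack=4)
Line 7: ['river', 'system'] (min_width=12, slack=0)
Line 8: ['forest'] (min_width=6, slack=6)
Line 9: ['security'] (min_width=8, slack=4)
Line 10: ['salty'] (min_width=5, slack=7)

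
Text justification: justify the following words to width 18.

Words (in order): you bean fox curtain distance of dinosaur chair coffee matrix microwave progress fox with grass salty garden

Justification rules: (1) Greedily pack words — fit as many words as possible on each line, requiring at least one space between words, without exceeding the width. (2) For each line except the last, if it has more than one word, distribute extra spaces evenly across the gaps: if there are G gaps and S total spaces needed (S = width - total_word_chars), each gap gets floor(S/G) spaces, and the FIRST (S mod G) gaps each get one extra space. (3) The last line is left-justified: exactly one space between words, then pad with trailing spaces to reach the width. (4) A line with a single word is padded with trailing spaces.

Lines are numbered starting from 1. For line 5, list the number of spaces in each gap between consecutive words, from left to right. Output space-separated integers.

Line 1: ['you', 'bean', 'fox'] (min_width=12, slack=6)
Line 2: ['curtain', 'distance'] (min_width=16, slack=2)
Line 3: ['of', 'dinosaur', 'chair'] (min_width=17, slack=1)
Line 4: ['coffee', 'matrix'] (min_width=13, slack=5)
Line 5: ['microwave', 'progress'] (min_width=18, slack=0)
Line 6: ['fox', 'with', 'grass'] (min_width=14, slack=4)
Line 7: ['salty', 'garden'] (min_width=12, slack=6)

Answer: 1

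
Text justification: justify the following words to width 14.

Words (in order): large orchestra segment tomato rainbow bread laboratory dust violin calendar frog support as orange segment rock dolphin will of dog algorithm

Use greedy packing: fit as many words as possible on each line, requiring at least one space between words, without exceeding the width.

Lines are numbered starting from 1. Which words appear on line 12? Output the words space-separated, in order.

Answer: algorithm

Derivation:
Line 1: ['large'] (min_width=5, slack=9)
Line 2: ['orchestra'] (min_width=9, slack=5)
Line 3: ['segment', 'tomato'] (min_width=14, slack=0)
Line 4: ['rainbow', 'bread'] (min_width=13, slack=1)
Line 5: ['laboratory'] (min_width=10, slack=4)
Line 6: ['dust', 'violin'] (min_width=11, slack=3)
Line 7: ['calendar', 'frog'] (min_width=13, slack=1)
Line 8: ['support', 'as'] (min_width=10, slack=4)
Line 9: ['orange', 'segment'] (min_width=14, slack=0)
Line 10: ['rock', 'dolphin'] (min_width=12, slack=2)
Line 11: ['will', 'of', 'dog'] (min_width=11, slack=3)
Line 12: ['algorithm'] (min_width=9, slack=5)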